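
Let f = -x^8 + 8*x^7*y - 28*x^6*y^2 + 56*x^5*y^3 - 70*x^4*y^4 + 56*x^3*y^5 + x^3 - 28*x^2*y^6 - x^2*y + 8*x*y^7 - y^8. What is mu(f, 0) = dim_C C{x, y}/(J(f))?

9

The Hessian of f at 0 has rank 0. Corank 2; j^3 = x^2*(x - y) has shape L^2 M (L != M), so D-series; mu = 9 gives D_9.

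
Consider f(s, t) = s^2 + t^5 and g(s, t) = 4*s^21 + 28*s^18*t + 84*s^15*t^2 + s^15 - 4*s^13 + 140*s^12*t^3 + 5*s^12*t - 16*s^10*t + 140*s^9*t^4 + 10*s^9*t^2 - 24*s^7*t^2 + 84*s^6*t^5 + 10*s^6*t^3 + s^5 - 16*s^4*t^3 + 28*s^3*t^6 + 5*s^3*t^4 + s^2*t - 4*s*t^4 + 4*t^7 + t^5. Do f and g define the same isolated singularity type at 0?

The Hessian of f at 0 is [[2, 0], [0, 0]] with rank 1, so corank 1. A Groebner basis of the Jacobian ideal J(f) in C{s,t} is {t^4, s}; counting standard monomials gives mu = 4. Corank 1: A-series; mu = 4 gives A_4. The Hessian of g at 0 is [[0, 0], [0, 0]] with rank 0, so corank 2. A Groebner basis of the Jacobian ideal J(g) in C{s,t} is {-s*t/2 + t^4, s*t^2, s^2 + 5*s*t/2}; counting standard monomials gives mu = 6. Corank 2; j^3 = s^2*t has shape L^2 M (L != M), so D-series; mu = 6 gives D_6. f is A_4 but g is D_6, hence not right-equivalent.

No.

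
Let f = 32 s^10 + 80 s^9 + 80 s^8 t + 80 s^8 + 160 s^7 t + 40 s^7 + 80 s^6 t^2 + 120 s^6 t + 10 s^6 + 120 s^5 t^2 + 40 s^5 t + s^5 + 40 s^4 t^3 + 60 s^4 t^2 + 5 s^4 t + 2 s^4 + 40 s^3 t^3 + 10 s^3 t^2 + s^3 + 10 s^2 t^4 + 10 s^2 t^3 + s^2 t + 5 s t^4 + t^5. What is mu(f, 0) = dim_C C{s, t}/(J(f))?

6

The Hessian of f at 0 has rank 0. Corank 2; j^3 = s^2*(s + t) has shape L^2 M (L != M), so D-series; mu = 6 gives D_6.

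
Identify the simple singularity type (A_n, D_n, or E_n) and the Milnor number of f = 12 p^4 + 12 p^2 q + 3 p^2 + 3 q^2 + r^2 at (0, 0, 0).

Type A_1, Milnor number mu = 1.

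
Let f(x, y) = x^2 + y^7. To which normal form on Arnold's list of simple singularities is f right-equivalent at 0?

A_6

The Hessian of f at 0 is [[2, 0], [0, 0]] with rank 1, so corank 1. A Groebner basis of the Jacobian ideal J(f) in C{x,y} is {y^6, x}; counting standard monomials gives mu = 6. Corank 1: A-series; mu = 6 gives A_6.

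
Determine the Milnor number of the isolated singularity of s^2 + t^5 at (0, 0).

4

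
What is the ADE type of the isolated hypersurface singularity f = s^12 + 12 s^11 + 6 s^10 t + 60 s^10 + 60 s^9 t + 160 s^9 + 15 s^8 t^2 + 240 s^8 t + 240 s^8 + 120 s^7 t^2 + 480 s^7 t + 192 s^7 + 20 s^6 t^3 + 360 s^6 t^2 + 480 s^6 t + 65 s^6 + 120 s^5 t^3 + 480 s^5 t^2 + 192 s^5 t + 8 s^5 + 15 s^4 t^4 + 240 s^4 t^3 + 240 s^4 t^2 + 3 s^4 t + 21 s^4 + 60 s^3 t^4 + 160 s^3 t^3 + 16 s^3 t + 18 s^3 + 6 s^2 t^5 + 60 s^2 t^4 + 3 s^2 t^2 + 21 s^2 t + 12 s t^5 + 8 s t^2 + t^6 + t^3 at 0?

D_7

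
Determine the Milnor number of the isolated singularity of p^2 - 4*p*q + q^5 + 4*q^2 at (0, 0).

4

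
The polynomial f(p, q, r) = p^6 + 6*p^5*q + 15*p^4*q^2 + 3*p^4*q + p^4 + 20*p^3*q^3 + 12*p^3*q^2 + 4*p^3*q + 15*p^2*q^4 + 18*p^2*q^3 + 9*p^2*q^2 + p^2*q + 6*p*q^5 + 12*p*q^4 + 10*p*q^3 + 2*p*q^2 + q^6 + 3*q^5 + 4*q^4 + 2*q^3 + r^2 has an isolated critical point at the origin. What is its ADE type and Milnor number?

The Hessian of f at 0 has rank 1. Corank 2; j^3 = q*(p^2 + 2*p*q + 2*q^2) splits into three distinct lines over C (the quadratic factor has nonzero discriminant), so D_4.

Type D_{4}, Milnor number mu = 4.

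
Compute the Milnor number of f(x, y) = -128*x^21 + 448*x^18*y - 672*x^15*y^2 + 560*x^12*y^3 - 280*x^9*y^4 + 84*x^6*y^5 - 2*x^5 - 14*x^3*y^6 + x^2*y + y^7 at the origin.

The Hessian of f at 0 is [[0, 0], [0, 0]] with rank 0, so corank 2. A Groebner basis of the Jacobian ideal J(f) in C{x,y} is {x^2/7 + y^6, x^3, x*y}; counting standard monomials gives mu = 8. Corank 2; j^3 = x^2*y has shape L^2 M (L != M), so D-series; mu = 8 gives D_8.

8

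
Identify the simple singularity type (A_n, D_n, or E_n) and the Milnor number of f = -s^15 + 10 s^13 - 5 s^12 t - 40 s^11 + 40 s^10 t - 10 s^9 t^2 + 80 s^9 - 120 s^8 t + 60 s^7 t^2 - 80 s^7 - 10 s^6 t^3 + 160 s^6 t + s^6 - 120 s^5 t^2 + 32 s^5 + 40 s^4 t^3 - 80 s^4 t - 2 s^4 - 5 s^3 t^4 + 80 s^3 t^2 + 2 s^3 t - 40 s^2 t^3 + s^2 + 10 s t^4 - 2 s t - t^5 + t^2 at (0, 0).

The Hessian of f at 0 is [[2, -2], [-2, 2]] with rank 1, so corank 1. A Groebner basis of the Jacobian ideal J(f) in C{s,t} is {-s + t^3 + t, s^2 - t^2, s*t - t^2}; counting standard monomials gives mu = 4. Corank 1: A-series; mu = 4 gives A_4.

Type A_{4}, Milnor number mu = 4.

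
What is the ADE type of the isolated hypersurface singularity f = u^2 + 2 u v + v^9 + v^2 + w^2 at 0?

The Hessian of f at 0 has rank 2. Corank 1: A-series; mu = 8 gives A_8.

A8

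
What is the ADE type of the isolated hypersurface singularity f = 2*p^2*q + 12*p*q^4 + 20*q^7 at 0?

The Hessian of f at 0 has rank 0. Corank 2; j^3 = 2*p^2*q has shape L^2 M (L != M), so D-series; mu = 8 gives D_8.

D_{8}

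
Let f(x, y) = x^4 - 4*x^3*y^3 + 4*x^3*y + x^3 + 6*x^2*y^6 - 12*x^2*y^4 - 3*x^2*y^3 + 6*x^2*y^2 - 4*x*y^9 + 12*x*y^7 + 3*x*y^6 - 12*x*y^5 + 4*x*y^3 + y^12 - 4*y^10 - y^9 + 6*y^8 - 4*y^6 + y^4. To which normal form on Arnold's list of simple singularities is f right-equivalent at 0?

The Hessian of f at 0 is [[0, 0], [0, 0]] with rank 0, so corank 2. A Groebner basis of the Jacobian ideal J(f) in C{x,y} is {y^4, x*y^2 + y^3/3, x^2}; counting standard monomials gives mu = 6. Corank 2; j^3 = x^3 is a perfect cube, so E-series; the 4-jet and mu = 6 give E_6.

E6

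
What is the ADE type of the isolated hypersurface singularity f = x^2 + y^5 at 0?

The Hessian of f at 0 is [[2, 0], [0, 0]] with rank 1, so corank 1. A Groebner basis of the Jacobian ideal J(f) in C{x,y} is {y^4, x}; counting standard monomials gives mu = 4. Corank 1: A-series; mu = 4 gives A_4.

A4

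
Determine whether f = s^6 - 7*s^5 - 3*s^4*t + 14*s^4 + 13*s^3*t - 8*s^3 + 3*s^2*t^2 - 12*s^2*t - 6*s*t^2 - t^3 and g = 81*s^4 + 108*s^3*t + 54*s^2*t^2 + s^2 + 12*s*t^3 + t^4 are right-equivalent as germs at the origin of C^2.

The Hessian of f at 0 is [[0, 0], [0, 0]] with rank 0, so corank 2. A Groebner basis of the Jacobian ideal J(f) in C{s,t} is {-768*s^2/17 - 768*s*t/17 + t^4 - 8*t^3/17 - 192*t^2/17, s^3 - 60*s^2/17 - 60*s*t/17 + 3*t^3/34 - 15*t^2/17, s^2*t + 72*s^2/17 + 72*s*t/17 - 7*t^3/34 + 18*t^2/17, -64*s^2/17 + s*t^2 - 64*s*t/17 + 47*t^3/102 - 16*t^2/17}; counting standard monomials gives mu = 7. Corank 2; j^3 = -(2*s + t)^3 is a perfect cube, so E-series; the 4-jet and mu = 7 give E_7. The Hessian of g at 0 is [[2, 0], [0, 0]] with rank 1, so corank 1. A Groebner basis of the Jacobian ideal J(g) in C{s,t} is {t^3, s}; counting standard monomials gives mu = 3. Corank 1: A-series; mu = 3 gives A_3. f is E_7 but g is A_3, hence not right-equivalent.

No.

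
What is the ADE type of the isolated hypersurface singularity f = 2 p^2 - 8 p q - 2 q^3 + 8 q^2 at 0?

The Hessian of f at 0 has rank 1. Corank 1: A-series; mu = 2 gives A_2.

A_{2}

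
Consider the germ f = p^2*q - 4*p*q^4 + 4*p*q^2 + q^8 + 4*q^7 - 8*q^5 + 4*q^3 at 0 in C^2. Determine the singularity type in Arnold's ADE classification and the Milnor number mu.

Type D_{9}, Milnor number mu = 9.

The Hessian of f at 0 has rank 0. Corank 2; j^3 = q*(p + 2*q)^2 has shape L^2 M (L != M), so D-series; mu = 9 gives D_9.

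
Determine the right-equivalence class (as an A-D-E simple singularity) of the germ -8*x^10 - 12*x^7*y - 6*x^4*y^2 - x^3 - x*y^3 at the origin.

The Hessian of f at 0 has rank 0. Corank 2; j^3 = -x^3 is a perfect cube, so E-series; the 4-jet and mu = 7 give E_7.

E7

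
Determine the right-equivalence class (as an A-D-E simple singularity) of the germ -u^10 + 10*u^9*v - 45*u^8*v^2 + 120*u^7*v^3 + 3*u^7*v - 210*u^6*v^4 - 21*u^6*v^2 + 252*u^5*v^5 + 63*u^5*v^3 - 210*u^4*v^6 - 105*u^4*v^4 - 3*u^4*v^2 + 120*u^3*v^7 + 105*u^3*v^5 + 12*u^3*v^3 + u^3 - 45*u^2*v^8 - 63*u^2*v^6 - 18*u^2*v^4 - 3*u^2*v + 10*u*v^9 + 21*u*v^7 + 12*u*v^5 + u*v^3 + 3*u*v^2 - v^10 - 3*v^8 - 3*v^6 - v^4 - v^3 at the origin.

E7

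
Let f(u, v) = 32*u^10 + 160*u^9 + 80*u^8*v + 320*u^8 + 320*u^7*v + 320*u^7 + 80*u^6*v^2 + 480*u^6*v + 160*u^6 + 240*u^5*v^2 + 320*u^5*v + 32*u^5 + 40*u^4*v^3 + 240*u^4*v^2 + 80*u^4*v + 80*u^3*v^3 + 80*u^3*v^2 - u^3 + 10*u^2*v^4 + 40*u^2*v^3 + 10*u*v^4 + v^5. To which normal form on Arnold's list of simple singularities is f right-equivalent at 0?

The Hessian of f at 0 is [[0, 0], [0, 0]] with rank 0, so corank 2. A Groebner basis of the Jacobian ideal J(f) in C{u,v} is {v^5, u*v^3 + v^4/8, u^2}; counting standard monomials gives mu = 8. Corank 2; j^3 = -u^3 is a perfect cube, so E-series; the 5-jet and mu = 8 give E_8.

E8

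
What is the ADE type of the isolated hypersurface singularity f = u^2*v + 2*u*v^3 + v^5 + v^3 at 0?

The Hessian of f at 0 has rank 0. Corank 2; j^3 = v*(u^2 + v^2) splits into three distinct lines over C (the quadratic factor has nonzero discriminant), so D_4.

D4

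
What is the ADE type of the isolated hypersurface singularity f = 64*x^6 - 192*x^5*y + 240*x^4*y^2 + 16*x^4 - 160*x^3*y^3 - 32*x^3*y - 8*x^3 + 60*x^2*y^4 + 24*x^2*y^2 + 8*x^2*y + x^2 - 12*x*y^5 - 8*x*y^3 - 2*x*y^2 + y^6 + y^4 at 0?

The Hessian of f at 0 has rank 1. Corank 1: A-series; mu = 5 gives A_5.

A_5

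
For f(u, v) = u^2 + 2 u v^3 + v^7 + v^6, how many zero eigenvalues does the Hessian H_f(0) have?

1

The Hessian at 0 is [[2, 0], [0, 0]] of rank 1; hence corank 1.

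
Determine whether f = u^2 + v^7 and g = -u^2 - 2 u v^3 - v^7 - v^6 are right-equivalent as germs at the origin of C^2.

The Hessian of f at 0 is [[2, 0], [0, 0]] with rank 1, so corank 1. A Groebner basis of the Jacobian ideal J(f) in C{u,v} is {v^6, u}; counting standard monomials gives mu = 6. Corank 1: A-series; mu = 6 gives A_6. The Hessian of g at 0 is [[-2, 0], [0, 0]] with rank 1, so corank 1. A Groebner basis of the Jacobian ideal J(g) in C{u,v} is {u + v^3, u^2}; counting standard monomials gives mu = 6. Corank 1: A-series; mu = 6 gives A_6. Both have type A_6, hence right-equivalent.

Yes.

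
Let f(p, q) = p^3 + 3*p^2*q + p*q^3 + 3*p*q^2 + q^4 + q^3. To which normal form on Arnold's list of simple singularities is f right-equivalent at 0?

E_7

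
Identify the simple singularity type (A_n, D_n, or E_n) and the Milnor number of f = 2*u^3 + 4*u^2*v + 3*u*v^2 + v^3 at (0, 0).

Type D4, Milnor number mu = 4.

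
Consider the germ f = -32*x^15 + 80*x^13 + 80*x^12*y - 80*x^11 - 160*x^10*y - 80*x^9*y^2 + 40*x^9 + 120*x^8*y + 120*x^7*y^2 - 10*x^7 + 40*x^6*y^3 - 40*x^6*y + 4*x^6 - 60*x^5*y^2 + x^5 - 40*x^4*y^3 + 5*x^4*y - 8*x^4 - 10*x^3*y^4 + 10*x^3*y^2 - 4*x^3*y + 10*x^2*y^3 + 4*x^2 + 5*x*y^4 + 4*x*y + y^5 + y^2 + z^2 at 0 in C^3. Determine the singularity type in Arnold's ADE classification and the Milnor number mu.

The Hessian of f at 0 has rank 2. Corank 1: A-series; mu = 4 gives A_4.

Type A_4, Milnor number mu = 4.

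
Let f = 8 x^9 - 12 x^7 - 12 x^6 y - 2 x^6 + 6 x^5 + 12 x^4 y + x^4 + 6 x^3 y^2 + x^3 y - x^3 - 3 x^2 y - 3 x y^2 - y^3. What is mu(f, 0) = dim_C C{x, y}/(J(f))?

The Hessian of f at 0 is [[0, 0], [0, 0]] with rank 0, so corank 2. A Groebner basis of the Jacobian ideal J(f) in C{x,y} is {3*x^2 + 6*x*y + y^4 + y^3 + 3*y^2, x^3 - 3*x^2 - 6*x*y - 3*y^2, x^2*y + 3*x^2 + 6*x*y + 3*y^2, -2*x^2 + x*y^2 - 4*x*y + y^3/3 - 2*y^2}; counting standard monomials gives mu = 7. Corank 2; j^3 = -(x + y)^3 is a perfect cube, so E-series; the 4-jet and mu = 7 give E_7.

7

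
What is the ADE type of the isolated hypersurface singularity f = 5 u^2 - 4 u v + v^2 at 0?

A1

The Hessian of f at 0 has rank 2. Corank 0: nondegenerate Morse point, so A_1.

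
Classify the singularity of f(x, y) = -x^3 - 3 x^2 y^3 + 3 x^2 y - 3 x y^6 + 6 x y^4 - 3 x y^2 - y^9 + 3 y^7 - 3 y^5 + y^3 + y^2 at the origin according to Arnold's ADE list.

The Hessian of f at 0 has rank 1. Corank 1: A-series; mu = 2 gives A_2.

A_{2}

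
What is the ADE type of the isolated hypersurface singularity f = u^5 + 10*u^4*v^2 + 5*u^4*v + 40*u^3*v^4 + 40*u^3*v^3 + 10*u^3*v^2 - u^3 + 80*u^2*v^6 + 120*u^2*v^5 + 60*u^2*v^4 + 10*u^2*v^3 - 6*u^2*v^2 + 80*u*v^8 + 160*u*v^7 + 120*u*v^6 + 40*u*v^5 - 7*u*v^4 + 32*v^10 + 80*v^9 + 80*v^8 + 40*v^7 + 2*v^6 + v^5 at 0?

E8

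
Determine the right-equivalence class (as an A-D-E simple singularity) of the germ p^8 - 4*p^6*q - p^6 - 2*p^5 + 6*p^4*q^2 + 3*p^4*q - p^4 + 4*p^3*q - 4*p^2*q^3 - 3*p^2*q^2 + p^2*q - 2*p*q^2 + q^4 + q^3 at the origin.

D_{5}

The Hessian of f at 0 is [[0, 0], [0, 0]] with rank 0, so corank 2. A Groebner basis of the Jacobian ideal J(f) in C{p,q} is {p*q^2 + p*q - q^2, p*q + q^3 - q^2, p^2 - 6*p*q + 5*q^2}; counting standard monomials gives mu = 5. Corank 2; j^3 = q*(p - q)^2 has shape L^2 M (L != M), so D-series; mu = 5 gives D_5.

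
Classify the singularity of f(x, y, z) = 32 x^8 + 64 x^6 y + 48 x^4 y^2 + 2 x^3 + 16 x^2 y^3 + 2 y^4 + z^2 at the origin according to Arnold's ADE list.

The Hessian of f at 0 has rank 1. Corank 2; j^3 = 2*x^3 is a perfect cube, so E-series; the 4-jet and mu = 6 give E_6.

E_{6}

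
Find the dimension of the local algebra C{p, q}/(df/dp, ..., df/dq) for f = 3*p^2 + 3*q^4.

3

The Hessian of f at 0 has rank 1. Corank 1: A-series; mu = 3 gives A_3.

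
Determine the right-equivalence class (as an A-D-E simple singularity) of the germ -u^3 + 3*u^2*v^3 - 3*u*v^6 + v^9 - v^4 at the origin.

The Hessian of f at 0 has rank 0. Corank 2; j^3 = -u^3 is a perfect cube, so E-series; the 4-jet and mu = 6 give E_6.

E6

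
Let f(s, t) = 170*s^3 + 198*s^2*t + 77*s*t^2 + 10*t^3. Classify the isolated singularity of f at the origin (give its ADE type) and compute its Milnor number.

Type D4, Milnor number mu = 4.

The Hessian of f at 0 has rank 0. Corank 2; j^3 = (5*s + 2*t)*(34*s^2 + 26*s*t + 5*t^2) splits into three distinct lines over C (the quadratic factor has nonzero discriminant), so D_4.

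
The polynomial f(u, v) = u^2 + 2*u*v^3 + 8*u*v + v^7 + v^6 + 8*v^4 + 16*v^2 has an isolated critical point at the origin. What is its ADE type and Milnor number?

Type A_{6}, Milnor number mu = 6.

The Hessian of f at 0 is [[2, 8], [8, 32]] with rank 1, so corank 1. A Groebner basis of the Jacobian ideal J(f) in C{u,v} is {u + v^3 + 4*v, u^2 + 8*u*v + 16*v^2}; counting standard monomials gives mu = 6. Corank 1: A-series; mu = 6 gives A_6.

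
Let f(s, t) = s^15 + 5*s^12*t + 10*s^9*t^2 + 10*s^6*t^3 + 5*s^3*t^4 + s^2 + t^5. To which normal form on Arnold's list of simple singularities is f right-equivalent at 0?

A4

The Hessian of f at 0 is [[2, 0], [0, 0]] with rank 1, so corank 1. A Groebner basis of the Jacobian ideal J(f) in C{s,t} is {t^4, s}; counting standard monomials gives mu = 4. Corank 1: A-series; mu = 4 gives A_4.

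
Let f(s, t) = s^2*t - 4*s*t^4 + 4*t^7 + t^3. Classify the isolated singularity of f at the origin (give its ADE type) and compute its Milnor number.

The Hessian of f at 0 has rank 0. Corank 2; j^3 = t*(s^2 + t^2) splits into three distinct lines over C (the quadratic factor has nonzero discriminant), so D_4.

Type D_4, Milnor number mu = 4.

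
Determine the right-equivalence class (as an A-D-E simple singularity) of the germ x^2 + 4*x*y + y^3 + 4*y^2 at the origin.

A_{2}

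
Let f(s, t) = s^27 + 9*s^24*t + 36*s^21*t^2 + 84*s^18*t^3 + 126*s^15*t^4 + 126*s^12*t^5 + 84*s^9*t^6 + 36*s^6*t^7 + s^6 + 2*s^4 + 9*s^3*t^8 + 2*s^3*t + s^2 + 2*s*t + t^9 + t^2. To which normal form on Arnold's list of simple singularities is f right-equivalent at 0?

The Hessian of f at 0 has rank 1. Corank 1: A-series; mu = 8 gives A_8.

A8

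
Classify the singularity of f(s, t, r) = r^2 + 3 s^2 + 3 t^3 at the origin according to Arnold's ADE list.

A2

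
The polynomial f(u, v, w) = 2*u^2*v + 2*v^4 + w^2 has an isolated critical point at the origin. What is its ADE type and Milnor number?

The Hessian of f at 0 has rank 1. Corank 2; j^3 = 2*u^2*v has shape L^2 M (L != M), so D-series; mu = 5 gives D_5.

Type D_5, Milnor number mu = 5.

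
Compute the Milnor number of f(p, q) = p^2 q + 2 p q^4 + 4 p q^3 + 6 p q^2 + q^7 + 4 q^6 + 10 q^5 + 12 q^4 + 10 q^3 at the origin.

4

The Hessian of f at 0 has rank 0. Corank 2; j^3 = q*(p^2 + 6*p*q + 10*q^2) splits into three distinct lines over C (the quadratic factor has nonzero discriminant), so D_4.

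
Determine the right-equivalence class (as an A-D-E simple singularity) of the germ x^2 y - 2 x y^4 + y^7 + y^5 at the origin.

The Hessian of f at 0 has rank 0. Corank 2; j^3 = x^2*y has shape L^2 M (L != M), so D-series; mu = 6 gives D_6.

D_{6}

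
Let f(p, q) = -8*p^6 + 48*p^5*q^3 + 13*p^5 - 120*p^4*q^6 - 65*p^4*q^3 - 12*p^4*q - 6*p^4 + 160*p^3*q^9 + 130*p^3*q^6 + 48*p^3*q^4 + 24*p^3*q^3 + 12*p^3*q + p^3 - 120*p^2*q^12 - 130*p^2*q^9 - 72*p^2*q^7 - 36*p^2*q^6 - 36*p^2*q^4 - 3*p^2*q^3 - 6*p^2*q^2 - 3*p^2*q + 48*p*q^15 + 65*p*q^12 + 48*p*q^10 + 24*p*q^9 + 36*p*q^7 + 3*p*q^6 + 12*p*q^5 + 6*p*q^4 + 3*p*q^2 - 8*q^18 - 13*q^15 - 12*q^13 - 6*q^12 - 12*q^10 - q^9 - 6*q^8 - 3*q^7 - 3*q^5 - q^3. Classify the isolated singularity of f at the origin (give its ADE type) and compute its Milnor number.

Type E8, Milnor number mu = 8.

The Hessian of f at 0 has rank 0. Corank 2; j^3 = (p - q)^3 is a perfect cube, so E-series; the 5-jet and mu = 8 give E_8.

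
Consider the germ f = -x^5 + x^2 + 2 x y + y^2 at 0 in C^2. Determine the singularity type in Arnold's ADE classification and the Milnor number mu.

The Hessian of f at 0 is [[2, 2], [2, 2]] with rank 1, so corank 1. A Groebner basis of the Jacobian ideal J(f) in C{x,y} is {y^4, x + y}; counting standard monomials gives mu = 4. Corank 1: A-series; mu = 4 gives A_4.

Type A_4, Milnor number mu = 4.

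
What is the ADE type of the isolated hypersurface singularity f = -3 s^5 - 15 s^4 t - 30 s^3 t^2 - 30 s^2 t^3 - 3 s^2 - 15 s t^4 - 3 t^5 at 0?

A_{4}

The Hessian of f at 0 has rank 1. Corank 1: A-series; mu = 4 gives A_4.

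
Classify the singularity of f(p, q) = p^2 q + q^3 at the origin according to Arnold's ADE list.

D_{4}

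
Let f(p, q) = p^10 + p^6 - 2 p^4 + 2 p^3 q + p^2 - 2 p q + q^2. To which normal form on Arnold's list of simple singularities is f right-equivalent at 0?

The Hessian of f at 0 is [[2, -2], [-2, 2]] with rank 1, so corank 1. A Groebner basis of the Jacobian ideal J(f) in C{p,q} is {-4*p*q^2 + p + q^5 + 3*q^3 - q, p^2/2 + p*q^3 - 3*p*q/2 - q^4/2 + q^2, p^3 - p + q, p^2*q - p*q^2 - p/3 + q^3/3 + q/3}; counting standard monomials gives mu = 9. Corank 1: A-series; mu = 9 gives A_9.

A_9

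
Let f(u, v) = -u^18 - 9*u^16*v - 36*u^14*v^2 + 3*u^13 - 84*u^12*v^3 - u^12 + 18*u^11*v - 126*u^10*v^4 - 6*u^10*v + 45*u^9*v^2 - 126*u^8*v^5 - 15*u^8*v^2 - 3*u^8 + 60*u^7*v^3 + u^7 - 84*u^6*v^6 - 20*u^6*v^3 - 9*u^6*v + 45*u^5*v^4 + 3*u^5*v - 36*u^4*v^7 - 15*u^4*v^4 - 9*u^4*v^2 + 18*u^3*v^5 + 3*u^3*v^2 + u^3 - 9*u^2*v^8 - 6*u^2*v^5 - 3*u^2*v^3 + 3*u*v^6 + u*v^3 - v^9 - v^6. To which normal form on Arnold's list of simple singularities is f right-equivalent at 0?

The Hessian of f at 0 is [[0, 0], [0, 0]] with rank 0, so corank 2. A Groebner basis of the Jacobian ideal J(f) in C{u,v} is {u^3, u*v^2, 3*u^2 + v^3}; counting standard monomials gives mu = 7. Corank 2; j^3 = u^3 is a perfect cube, so E-series; the 4-jet and mu = 7 give E_7.

E7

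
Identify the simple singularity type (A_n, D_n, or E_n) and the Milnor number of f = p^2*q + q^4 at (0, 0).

Type D_{5}, Milnor number mu = 5.

The Hessian of f at 0 has rank 0. Corank 2; j^3 = p^2*q has shape L^2 M (L != M), so D-series; mu = 5 gives D_5.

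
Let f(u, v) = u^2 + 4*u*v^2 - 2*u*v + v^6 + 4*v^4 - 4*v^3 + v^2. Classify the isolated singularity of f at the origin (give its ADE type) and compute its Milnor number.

Type A_5, Milnor number mu = 5.

The Hessian of f at 0 has rank 1. Corank 1: A-series; mu = 5 gives A_5.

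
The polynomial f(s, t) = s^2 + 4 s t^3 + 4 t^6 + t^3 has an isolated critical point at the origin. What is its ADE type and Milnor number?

Type A2, Milnor number mu = 2.

The Hessian of f at 0 has rank 1. Corank 1: A-series; mu = 2 gives A_2.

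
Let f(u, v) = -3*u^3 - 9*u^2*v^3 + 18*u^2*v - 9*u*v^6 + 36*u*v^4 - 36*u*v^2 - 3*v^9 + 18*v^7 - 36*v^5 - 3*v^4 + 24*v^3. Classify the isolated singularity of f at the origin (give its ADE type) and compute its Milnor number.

The Hessian of f at 0 has rank 0. Corank 2; j^3 = -3*(u - 2*v)^3 is a perfect cube, so E-series; the 4-jet and mu = 6 give E_6.

Type E_{6}, Milnor number mu = 6.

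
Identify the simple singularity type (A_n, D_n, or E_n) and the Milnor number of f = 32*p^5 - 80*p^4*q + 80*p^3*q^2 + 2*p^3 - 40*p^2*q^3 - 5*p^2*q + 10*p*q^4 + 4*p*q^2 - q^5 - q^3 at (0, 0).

Type D_6, Milnor number mu = 6.

The Hessian of f at 0 is [[0, 0], [0, 0]] with rank 0, so corank 2. A Groebner basis of the Jacobian ideal J(f) in C{p,q} is {-p*q/10 + q^4 + q^2/10, p*q^2 - q^3, p^2 - 3*p*q/2 + q^2/2}; counting standard monomials gives mu = 6. Corank 2; j^3 = (p - q)^2*(2*p - q) has shape L^2 M (L != M), so D-series; mu = 6 gives D_6.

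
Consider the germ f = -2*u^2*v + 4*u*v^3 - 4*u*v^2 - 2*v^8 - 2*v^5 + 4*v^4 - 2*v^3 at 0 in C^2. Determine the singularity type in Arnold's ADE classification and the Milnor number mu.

The Hessian of f at 0 has rank 0. Corank 2; j^3 = -2*v*(u + v)^2 has shape L^2 M (L != M), so D-series; mu = 9 gives D_9.

Type D9, Milnor number mu = 9.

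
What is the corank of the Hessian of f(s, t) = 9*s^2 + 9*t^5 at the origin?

1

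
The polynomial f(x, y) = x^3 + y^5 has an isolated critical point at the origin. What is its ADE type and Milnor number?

The Hessian of f at 0 has rank 0. Corank 2; j^3 = x^3 is a perfect cube, so E-series; the 5-jet and mu = 8 give E_8.

Type E_{8}, Milnor number mu = 8.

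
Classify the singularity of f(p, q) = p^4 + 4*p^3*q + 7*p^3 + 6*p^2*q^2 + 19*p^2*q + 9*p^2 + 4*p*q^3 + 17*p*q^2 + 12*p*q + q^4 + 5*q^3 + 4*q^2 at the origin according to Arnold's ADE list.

A_2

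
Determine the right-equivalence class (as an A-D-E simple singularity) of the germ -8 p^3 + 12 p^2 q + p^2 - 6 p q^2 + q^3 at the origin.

The Hessian of f at 0 has rank 1. Corank 1: A-series; mu = 2 gives A_2.

A_{2}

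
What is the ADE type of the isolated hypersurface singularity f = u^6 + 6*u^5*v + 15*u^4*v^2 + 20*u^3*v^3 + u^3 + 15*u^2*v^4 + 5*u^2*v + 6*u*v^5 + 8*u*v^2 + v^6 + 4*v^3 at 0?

D7

The Hessian of f at 0 has rank 0. Corank 2; j^3 = (u + v)*(u + 2*v)^2 has shape L^2 M (L != M), so D-series; mu = 7 gives D_7.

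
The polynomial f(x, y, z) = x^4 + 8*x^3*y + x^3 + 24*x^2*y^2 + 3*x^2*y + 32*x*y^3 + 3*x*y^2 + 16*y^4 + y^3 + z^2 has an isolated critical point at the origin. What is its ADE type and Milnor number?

The Hessian of f at 0 has rank 1. Corank 2; j^3 = (x + y)^3 is a perfect cube, so E-series; the 4-jet and mu = 6 give E_6.

Type E_6, Milnor number mu = 6.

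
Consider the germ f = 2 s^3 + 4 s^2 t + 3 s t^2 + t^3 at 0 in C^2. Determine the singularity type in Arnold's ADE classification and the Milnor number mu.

The Hessian of f at 0 is [[0, 0], [0, 0]] with rank 0, so corank 2. A Groebner basis of the Jacobian ideal J(f) in C{s,t} is {t^3, s^2 - 3*t^2/2, s*t + 3*t^2/2}; counting standard monomials gives mu = 4. Corank 2; j^3 = (s + t)*(2*s^2 + 2*s*t + t^2) splits into three distinct lines over C (the quadratic factor has nonzero discriminant), so D_4.

Type D_4, Milnor number mu = 4.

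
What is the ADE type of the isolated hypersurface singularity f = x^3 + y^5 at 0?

The Hessian of f at 0 is [[0, 0], [0, 0]] with rank 0, so corank 2. A Groebner basis of the Jacobian ideal J(f) in C{x,y} is {y^4, x^2}; counting standard monomials gives mu = 8. Corank 2; j^3 = x^3 is a perfect cube, so E-series; the 5-jet and mu = 8 give E_8.

E_{8}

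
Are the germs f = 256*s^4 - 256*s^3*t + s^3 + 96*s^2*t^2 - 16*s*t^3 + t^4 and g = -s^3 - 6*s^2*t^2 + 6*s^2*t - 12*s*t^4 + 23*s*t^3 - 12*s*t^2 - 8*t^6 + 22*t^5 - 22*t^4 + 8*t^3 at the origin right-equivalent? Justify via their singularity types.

The Hessian of f at 0 has rank 0. Corank 2; j^3 = s^3 is a perfect cube, so E-series; the 4-jet and mu = 6 give E_6. The Hessian of g at 0 has rank 0. Corank 2; j^3 = -(s - 2*t)^3 is a perfect cube, so E-series; the 4-jet and mu = 7 give E_7. f is E_6 but g is E_7, hence not right-equivalent.

No.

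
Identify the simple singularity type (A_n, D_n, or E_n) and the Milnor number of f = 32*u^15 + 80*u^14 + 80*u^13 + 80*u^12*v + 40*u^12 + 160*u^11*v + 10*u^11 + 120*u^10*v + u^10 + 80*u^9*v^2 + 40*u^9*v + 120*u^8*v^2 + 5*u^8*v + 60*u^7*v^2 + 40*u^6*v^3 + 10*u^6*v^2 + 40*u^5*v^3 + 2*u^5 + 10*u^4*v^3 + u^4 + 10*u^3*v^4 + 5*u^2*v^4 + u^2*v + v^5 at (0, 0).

Type D_6, Milnor number mu = 6.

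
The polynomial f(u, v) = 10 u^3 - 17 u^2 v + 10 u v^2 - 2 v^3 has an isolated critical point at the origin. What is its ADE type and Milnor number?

Type D_4, Milnor number mu = 4.

The Hessian of f at 0 has rank 0. Corank 2; j^3 = (2*u - v)*(5*u^2 - 6*u*v + 2*v^2) splits into three distinct lines over C (the quadratic factor has nonzero discriminant), so D_4.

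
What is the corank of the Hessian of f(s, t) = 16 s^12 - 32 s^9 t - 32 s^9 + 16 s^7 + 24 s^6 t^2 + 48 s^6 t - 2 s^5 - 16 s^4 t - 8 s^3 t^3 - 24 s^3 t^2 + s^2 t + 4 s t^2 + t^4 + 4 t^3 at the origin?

2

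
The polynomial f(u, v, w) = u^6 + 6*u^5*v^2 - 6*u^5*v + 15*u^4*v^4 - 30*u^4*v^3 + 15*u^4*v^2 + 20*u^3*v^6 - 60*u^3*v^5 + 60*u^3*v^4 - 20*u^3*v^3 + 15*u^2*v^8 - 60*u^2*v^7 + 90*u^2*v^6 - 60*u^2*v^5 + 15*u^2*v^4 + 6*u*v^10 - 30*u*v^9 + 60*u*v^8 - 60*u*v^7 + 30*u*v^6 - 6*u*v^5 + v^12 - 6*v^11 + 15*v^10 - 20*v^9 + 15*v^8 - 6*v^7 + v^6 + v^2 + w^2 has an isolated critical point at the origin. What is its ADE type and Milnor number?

Type A_5, Milnor number mu = 5.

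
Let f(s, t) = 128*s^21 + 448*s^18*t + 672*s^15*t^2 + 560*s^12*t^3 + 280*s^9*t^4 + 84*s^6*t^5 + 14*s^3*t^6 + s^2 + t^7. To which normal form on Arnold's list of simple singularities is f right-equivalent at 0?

A_6

The Hessian of f at 0 has rank 1. Corank 1: A-series; mu = 6 gives A_6.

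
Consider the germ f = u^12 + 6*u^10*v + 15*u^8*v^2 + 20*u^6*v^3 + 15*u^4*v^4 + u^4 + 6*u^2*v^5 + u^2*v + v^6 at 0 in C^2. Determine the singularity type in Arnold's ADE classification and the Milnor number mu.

The Hessian of f at 0 has rank 0. Corank 2; j^3 = u^2*v has shape L^2 M (L != M), so D-series; mu = 7 gives D_7.

Type D7, Milnor number mu = 7.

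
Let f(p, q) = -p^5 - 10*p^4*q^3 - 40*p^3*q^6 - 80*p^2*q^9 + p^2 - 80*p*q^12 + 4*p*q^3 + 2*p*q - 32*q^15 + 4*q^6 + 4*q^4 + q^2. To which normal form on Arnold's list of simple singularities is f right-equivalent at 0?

A_{4}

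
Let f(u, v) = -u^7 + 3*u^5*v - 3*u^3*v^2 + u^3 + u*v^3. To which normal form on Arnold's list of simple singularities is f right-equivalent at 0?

E_7

The Hessian of f at 0 is [[0, 0], [0, 0]] with rank 0, so corank 2. A Groebner basis of the Jacobian ideal J(f) in C{u,v} is {u^3, u*v^2, 3*u^2 + v^3}; counting standard monomials gives mu = 7. Corank 2; j^3 = u^3 is a perfect cube, so E-series; the 4-jet and mu = 7 give E_7.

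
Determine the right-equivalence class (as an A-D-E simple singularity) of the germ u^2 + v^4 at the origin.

The Hessian of f at 0 has rank 1. Corank 1: A-series; mu = 3 gives A_3.

A_3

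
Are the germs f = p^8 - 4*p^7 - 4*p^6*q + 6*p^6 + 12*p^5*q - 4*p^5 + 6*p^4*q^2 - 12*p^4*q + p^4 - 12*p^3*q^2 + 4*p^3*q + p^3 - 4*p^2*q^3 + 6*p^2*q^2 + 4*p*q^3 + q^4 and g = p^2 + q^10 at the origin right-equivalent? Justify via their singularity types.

The Hessian of f at 0 has rank 0. Corank 2; j^3 = p^3 is a perfect cube, so E-series; the 4-jet and mu = 6 give E_6. The Hessian of g at 0 has rank 1. Corank 1: A-series; mu = 9 gives A_9. f is E_6 but g is A_9, hence not right-equivalent.

No.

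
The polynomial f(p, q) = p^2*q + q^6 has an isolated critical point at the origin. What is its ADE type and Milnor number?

Type D_{7}, Milnor number mu = 7.

The Hessian of f at 0 has rank 0. Corank 2; j^3 = p^2*q has shape L^2 M (L != M), so D-series; mu = 7 gives D_7.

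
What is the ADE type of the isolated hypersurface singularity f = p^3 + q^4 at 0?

E_{6}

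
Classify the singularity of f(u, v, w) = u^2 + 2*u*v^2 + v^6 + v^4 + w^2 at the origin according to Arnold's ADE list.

The Hessian of f at 0 is [[2, 0, 0], [0, 0, 0], [0, 0, 2]] with rank 2, so corank 1. A Groebner basis of the Jacobian ideal J(f) in C{u,v,w} is {u^3, u^2*v, u + v^2, w}; counting standard monomials gives mu = 5. Corank 1: A-series; mu = 5 gives A_5.

A_5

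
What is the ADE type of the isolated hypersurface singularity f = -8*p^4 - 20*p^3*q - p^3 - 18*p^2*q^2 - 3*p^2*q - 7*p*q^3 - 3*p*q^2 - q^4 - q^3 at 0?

E_{7}

The Hessian of f at 0 has rank 0. Corank 2; j^3 = -(p + q)^3 is a perfect cube, so E-series; the 4-jet and mu = 7 give E_7.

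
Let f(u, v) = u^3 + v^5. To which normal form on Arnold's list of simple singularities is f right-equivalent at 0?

E8

The Hessian of f at 0 has rank 0. Corank 2; j^3 = u^3 is a perfect cube, so E-series; the 5-jet and mu = 8 give E_8.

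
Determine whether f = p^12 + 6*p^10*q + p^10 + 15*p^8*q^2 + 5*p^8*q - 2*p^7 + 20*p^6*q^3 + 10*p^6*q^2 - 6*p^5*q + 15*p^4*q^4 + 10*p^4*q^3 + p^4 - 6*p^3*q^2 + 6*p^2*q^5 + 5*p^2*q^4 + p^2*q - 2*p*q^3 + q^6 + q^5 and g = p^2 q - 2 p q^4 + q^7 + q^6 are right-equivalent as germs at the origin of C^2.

Yes.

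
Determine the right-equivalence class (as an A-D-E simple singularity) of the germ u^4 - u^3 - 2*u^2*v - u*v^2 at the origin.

D_5

The Hessian of f at 0 is [[0, 0], [0, 0]] with rank 0, so corank 2. A Groebner basis of the Jacobian ideal J(f) in C{u,v} is {u*v^2 - u*v/4 - v^2/4, u*v/4 + v^3 + v^2/4, u^2 + u*v}; counting standard monomials gives mu = 5. Corank 2; j^3 = -u*(u + v)^2 has shape L^2 M (L != M), so D-series; mu = 5 gives D_5.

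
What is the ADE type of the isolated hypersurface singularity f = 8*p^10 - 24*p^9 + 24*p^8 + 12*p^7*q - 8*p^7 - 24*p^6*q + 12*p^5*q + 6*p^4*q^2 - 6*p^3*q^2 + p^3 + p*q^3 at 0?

E_{7}

The Hessian of f at 0 is [[0, 0], [0, 0]] with rank 0, so corank 2. A Groebner basis of the Jacobian ideal J(f) in C{p,q} is {p^3, p*q^2, 3*p^2 + q^3}; counting standard monomials gives mu = 7. Corank 2; j^3 = p^3 is a perfect cube, so E-series; the 4-jet and mu = 7 give E_7.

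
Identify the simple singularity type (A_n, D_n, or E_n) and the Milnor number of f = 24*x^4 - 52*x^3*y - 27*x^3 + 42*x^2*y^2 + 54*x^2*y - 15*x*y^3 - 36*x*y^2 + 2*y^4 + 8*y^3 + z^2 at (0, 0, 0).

Type E_7, Milnor number mu = 7.

The Hessian of f at 0 has rank 1. Corank 2; j^3 = -(3*x - 2*y)^3 is a perfect cube, so E-series; the 4-jet and mu = 7 give E_7.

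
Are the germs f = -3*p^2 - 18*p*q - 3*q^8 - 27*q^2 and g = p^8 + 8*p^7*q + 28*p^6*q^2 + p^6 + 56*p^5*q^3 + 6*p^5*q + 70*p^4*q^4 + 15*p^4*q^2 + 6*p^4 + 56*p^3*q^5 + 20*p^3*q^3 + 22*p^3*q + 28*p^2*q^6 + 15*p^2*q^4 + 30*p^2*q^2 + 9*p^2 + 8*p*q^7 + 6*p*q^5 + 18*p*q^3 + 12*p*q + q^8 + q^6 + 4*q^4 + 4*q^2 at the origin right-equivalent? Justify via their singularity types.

Yes.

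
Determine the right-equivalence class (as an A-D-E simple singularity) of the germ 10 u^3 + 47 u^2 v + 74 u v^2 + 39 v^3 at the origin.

The Hessian of f at 0 has rank 0. Corank 2; j^3 = (2*u + 3*v)*(5*u^2 + 16*u*v + 13*v^2) splits into three distinct lines over C (the quadratic factor has nonzero discriminant), so D_4.

D_4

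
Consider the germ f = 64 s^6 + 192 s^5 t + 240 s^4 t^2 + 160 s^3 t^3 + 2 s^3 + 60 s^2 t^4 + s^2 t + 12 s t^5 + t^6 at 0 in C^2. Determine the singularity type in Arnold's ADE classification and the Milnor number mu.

The Hessian of f at 0 has rank 0. Corank 2; j^3 = s^2*(2*s + t) has shape L^2 M (L != M), so D-series; mu = 7 gives D_7.

Type D_7, Milnor number mu = 7.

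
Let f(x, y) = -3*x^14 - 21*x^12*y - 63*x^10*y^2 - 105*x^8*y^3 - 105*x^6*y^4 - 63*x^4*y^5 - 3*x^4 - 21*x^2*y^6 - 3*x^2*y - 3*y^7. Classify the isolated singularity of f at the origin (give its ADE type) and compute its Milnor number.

Type D8, Milnor number mu = 8.

The Hessian of f at 0 is [[0, 0], [0, 0]] with rank 0, so corank 2. A Groebner basis of the Jacobian ideal J(f) in C{x,y} is {x^2/7 + y^6, x^3, x*y}; counting standard monomials gives mu = 8. Corank 2; j^3 = -3*x^2*y has shape L^2 M (L != M), so D-series; mu = 8 gives D_8.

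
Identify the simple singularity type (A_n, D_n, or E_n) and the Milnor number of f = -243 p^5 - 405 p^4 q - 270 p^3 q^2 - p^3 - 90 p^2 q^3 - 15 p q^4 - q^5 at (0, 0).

Type E_8, Milnor number mu = 8.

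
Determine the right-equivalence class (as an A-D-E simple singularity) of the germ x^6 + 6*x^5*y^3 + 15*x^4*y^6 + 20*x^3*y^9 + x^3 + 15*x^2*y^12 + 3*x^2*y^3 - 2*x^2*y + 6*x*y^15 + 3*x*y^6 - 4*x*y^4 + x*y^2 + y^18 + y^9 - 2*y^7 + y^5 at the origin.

The Hessian of f at 0 has rank 0. Corank 2; j^3 = x*(x - y)^2 has shape L^2 M (L != M), so D-series; mu = 7 gives D_7.

D7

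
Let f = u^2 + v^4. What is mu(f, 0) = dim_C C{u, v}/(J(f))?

The Hessian of f at 0 has rank 1. Corank 1: A-series; mu = 3 gives A_3.

3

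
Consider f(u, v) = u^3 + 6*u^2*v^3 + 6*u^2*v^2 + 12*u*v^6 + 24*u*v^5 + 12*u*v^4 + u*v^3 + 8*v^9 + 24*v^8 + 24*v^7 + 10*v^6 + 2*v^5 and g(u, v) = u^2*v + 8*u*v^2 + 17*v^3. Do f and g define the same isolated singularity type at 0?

The Hessian of f at 0 is [[0, 0], [0, 0]] with rank 0, so corank 2. A Groebner basis of the Jacobian ideal J(f) in C{u,v} is {-u^2/4 + v^4 - v^3/12, u^3, u^2*v + u^2/12 + v^3/36, u^2/2 + u*v^2 + v^3/6}; counting standard monomials gives mu = 7. Corank 2; j^3 = u^3 is a perfect cube, so E-series; the 4-jet and mu = 7 give E_7. The Hessian of g at 0 is [[0, 0], [0, 0]] with rank 0, so corank 2. A Groebner basis of the Jacobian ideal J(g) in C{u,v} is {v^3, u^2 - 13*v^2, u*v + 4*v^2}; counting standard monomials gives mu = 4. Corank 2; j^3 = v*(u^2 + 8*u*v + 17*v^2) splits into three distinct lines over C (the quadratic factor has nonzero discriminant), so D_4. f is E_7 but g is D_4, hence not right-equivalent.

No.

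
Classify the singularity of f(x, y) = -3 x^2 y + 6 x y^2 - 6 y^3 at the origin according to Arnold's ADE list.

The Hessian of f at 0 has rank 0. Corank 2; j^3 = -3*y*(x^2 - 2*x*y + 2*y^2) splits into three distinct lines over C (the quadratic factor has nonzero discriminant), so D_4.

D_4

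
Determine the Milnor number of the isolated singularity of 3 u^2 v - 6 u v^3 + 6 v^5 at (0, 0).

The Hessian of f at 0 is [[0, 0], [0, 0]] with rank 0, so corank 2. A Groebner basis of the Jacobian ideal J(f) in C{u,v} is {u^3, u^2*v, u^2/4 + u*v^2, -u*v + v^3}; counting standard monomials gives mu = 6. Corank 2; j^3 = 3*u^2*v has shape L^2 M (L != M), so D-series; mu = 6 gives D_6.

6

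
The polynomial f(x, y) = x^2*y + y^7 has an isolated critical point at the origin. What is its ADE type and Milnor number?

Type D8, Milnor number mu = 8.

The Hessian of f at 0 is [[0, 0], [0, 0]] with rank 0, so corank 2. A Groebner basis of the Jacobian ideal J(f) in C{x,y} is {x^2/7 + y^6, x^3, x*y}; counting standard monomials gives mu = 8. Corank 2; j^3 = x^2*y has shape L^2 M (L != M), so D-series; mu = 8 gives D_8.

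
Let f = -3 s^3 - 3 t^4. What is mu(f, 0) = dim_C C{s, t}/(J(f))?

6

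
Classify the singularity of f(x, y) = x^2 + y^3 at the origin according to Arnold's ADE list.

A_2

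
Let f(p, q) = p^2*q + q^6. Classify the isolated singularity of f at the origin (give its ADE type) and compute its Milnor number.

The Hessian of f at 0 has rank 0. Corank 2; j^3 = p^2*q has shape L^2 M (L != M), so D-series; mu = 7 gives D_7.

Type D_{7}, Milnor number mu = 7.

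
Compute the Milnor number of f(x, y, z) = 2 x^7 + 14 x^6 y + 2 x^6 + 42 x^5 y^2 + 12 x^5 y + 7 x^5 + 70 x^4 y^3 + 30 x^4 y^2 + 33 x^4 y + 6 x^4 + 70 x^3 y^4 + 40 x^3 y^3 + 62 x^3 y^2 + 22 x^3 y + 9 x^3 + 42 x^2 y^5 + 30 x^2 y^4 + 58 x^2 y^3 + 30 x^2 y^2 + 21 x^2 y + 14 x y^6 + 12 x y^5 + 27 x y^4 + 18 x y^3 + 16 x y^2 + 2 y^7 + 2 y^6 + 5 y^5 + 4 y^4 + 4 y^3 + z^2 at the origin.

The Hessian of f at 0 is [[0, 0, 0], [0, 0, 0], [0, 0, 2]] with rank 1, so corank 2. A Groebner basis of the Jacobian ideal J(f) in C{x,y,z} is {-63666*x^2/823 + x*y^3 - 16713*x*y^2/823 - 89019*x*y/823 - 11295*y^3/823 - 31050*y^2/823, 102789*x^2/823 + 24354*x*y^2/823 + 152118*x*y/823 + y^4 + 16794*y^3/823 + 55728*y^2/823, x^3 + 129*x^2/823 - 1142*x*y^2/823 + 617*x*y/823 - 501*y^3/823 + 354*y^2/823, x^2*y - 81*x^2/823 + 1119*x*y^2/823 - 330*x*y/823 + 372*y^3/823 - 184*y^2/823, z}; counting standard monomials gives mu = 8. Corank 2; j^3 = (x + y)*(3*x + 2*y)^2 has shape L^2 M (L != M), so D-series; mu = 8 gives D_8.

8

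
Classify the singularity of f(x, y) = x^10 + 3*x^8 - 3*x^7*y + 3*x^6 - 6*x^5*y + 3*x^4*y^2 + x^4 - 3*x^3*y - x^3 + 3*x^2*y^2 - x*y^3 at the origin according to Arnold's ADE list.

E_7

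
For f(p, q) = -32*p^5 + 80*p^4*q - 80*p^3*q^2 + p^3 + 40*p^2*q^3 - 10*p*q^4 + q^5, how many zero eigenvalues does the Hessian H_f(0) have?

Hessian at 0 has rank 0.

2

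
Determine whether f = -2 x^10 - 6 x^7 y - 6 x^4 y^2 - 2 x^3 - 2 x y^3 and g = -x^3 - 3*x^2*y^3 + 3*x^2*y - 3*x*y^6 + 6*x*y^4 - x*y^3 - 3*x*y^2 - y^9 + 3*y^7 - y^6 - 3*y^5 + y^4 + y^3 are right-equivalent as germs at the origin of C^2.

Yes.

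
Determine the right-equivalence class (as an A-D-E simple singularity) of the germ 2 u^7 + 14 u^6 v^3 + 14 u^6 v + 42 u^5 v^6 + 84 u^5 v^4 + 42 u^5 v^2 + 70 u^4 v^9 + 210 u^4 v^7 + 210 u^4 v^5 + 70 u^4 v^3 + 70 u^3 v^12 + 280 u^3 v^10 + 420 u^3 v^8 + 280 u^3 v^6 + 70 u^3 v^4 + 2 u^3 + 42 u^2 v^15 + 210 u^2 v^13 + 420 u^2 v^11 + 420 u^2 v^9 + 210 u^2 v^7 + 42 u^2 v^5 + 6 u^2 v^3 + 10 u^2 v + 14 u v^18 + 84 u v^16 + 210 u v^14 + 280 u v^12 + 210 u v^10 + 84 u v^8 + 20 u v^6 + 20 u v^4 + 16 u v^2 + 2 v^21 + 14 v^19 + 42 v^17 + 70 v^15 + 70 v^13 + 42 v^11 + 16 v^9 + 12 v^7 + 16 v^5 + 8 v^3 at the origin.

D_8

The Hessian of f at 0 has rank 0. Corank 2; j^3 = 2*(u + v)*(u + 2*v)^2 has shape L^2 M (L != M), so D-series; mu = 8 gives D_8.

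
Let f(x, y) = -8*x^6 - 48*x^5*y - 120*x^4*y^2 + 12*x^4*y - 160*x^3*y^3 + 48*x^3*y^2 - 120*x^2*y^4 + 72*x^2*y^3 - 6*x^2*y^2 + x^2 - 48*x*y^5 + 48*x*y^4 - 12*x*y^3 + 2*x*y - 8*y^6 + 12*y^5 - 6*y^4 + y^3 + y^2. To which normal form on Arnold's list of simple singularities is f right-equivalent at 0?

The Hessian of f at 0 has rank 1. Corank 1: A-series; mu = 2 gives A_2.

A2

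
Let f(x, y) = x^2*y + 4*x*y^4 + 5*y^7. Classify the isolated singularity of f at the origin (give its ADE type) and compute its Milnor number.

Type D8, Milnor number mu = 8.

The Hessian of f at 0 has rank 0. Corank 2; j^3 = x^2*y has shape L^2 M (L != M), so D-series; mu = 8 gives D_8.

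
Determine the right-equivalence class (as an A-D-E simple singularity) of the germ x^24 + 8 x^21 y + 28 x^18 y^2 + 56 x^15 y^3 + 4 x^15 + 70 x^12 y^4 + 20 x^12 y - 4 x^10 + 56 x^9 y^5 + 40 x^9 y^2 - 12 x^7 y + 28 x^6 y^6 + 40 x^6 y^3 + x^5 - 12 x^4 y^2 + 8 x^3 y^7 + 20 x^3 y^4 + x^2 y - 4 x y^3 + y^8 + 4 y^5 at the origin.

D_{9}

The Hessian of f at 0 is [[0, 0], [0, 0]] with rank 0, so corank 2. A Groebner basis of the Jacobian ideal J(f) in C{x,y} is {x^4, x^3*y + x^2 - 2*x*y^2, -x^3/2 + x^2*y^2, -x*y/2 + y^3}; counting standard monomials gives mu = 9. Corank 2; j^3 = x^2*y has shape L^2 M (L != M), so D-series; mu = 9 gives D_9.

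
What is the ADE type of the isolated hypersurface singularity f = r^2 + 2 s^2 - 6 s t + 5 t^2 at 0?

A_1

The Hessian of f at 0 has rank 3. Corank 0: nondegenerate Morse point, so A_1.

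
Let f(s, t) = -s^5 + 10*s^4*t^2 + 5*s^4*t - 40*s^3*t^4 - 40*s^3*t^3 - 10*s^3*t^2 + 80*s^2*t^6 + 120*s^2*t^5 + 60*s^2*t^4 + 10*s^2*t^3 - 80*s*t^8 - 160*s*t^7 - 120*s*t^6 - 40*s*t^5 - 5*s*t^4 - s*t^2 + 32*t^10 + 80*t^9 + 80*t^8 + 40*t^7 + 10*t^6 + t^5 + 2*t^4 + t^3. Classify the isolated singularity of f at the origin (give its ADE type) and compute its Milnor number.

The Hessian of f at 0 is [[0, 0], [0, 0]] with rank 0, so corank 2. A Groebner basis of the Jacobian ideal J(f) in C{s,t} is {s^4 + t^2/5, t^3, s*t - t^2}; counting standard monomials gives mu = 6. Corank 2; j^3 = -t^2*(s - t) has shape L^2 M (L != M), so D-series; mu = 6 gives D_6.

Type D_6, Milnor number mu = 6.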